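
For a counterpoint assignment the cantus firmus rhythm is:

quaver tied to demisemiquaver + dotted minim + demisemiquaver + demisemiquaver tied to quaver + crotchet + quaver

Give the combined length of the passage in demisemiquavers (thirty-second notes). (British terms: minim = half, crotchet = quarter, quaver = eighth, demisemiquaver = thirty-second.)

47

Each duration in thirty-second notes: quaver tied to demisemiquaver (quaver + demisemiquaver) = 5; dotted minim = 24; demisemiquaver = 1; demisemiquaver tied to quaver (demisemiquaver + quaver) = 5; crotchet = 8; quaver = 4.
Sum: 5 + 24 + 1 + 5 + 8 + 4 = 47 thirty-second notes.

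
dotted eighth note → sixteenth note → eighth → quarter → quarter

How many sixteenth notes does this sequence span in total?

In sixteenth notes: dotted eighth note = 3; sixteenth note = 1; eighth = 2; quarter = 4; quarter = 4.
Adding: 3 + 1 + 2 + 4 + 4 = 14 sixteenth notes.

14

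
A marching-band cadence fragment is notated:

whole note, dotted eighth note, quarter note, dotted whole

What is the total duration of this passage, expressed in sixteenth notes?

Convert each value to sixteenth notes: whole note = 16; dotted eighth note = 3; quarter note = 4; dotted whole = 24.
Sum: 16 + 3 + 4 + 24 = 47 sixteenth notes.

47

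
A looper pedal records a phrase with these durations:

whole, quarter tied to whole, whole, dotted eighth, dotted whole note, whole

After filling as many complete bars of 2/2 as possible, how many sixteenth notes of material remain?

15

One bar of 2/2 = 16 sixteenth notes.
Each duration in sixteenth notes: whole = 16; quarter tied to whole (quarter + whole) = 20; whole = 16; dotted eighth = 3; dotted whole note = 24; whole = 16.
Altogether 16 + 20 + 16 + 3 + 24 + 16 = 95.
95 ÷ 16 = 5 complete bars with 15 sixteenth notes remaining.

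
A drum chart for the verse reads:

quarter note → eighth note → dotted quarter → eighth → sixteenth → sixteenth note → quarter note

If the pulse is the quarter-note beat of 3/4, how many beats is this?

One quarter-note beat = 4 sixteenth notes.
Convert each value to sixteenth notes: quarter note = 4; eighth note = 2; dotted quarter = 6; eighth = 2; sixteenth = 1; sixteenth note = 1; quarter note = 4.
Total: 4 + 2 + 6 + 2 + 1 + 1 + 4 = 20.
20 ÷ 4 = 5 beats.

5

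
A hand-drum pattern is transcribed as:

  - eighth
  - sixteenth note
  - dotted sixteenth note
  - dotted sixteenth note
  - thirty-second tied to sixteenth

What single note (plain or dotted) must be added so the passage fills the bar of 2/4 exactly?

thirty-second note

The bar of 2/4 = 16 thirty-second notes.
Convert each value to thirty-second notes: eighth = 4; sixteenth note = 2; dotted sixteenth note = 3; dotted sixteenth note = 3; thirty-second tied to sixteenth (thirty-second + sixteenth) = 3.
Altogether 4 + 2 + 3 + 3 + 3 = 15.
Remaining: 16 − 15 = 1 thirty-second note, which is a thirty-second note.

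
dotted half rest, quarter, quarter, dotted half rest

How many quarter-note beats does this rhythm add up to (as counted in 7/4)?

One quarter-note beat = 2 eighth notes.
In eighth notes: dotted half rest = 6; quarter = 2; quarter = 2; dotted half rest = 6.
Adding: 6 + 2 + 2 + 6 = 16.
16 ÷ 2 = 8 beats.

8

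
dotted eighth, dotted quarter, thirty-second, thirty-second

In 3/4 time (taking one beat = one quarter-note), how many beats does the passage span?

One quarter-note beat = 8 thirty-second notes.
Each duration in thirty-second notes: dotted eighth = 6; dotted quarter = 12; thirty-second = 1; thirty-second = 1.
Sum: 6 + 12 + 1 + 1 = 20.
20 ÷ 8 = 2.5 beats.

2.5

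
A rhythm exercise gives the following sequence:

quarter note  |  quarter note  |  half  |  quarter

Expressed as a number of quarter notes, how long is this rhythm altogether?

Express everything in quarter notes: quarter note = 1; quarter note = 1; half = 2; quarter = 1.
Altogether 1 + 1 + 2 + 1 = 5 quarter notes.

5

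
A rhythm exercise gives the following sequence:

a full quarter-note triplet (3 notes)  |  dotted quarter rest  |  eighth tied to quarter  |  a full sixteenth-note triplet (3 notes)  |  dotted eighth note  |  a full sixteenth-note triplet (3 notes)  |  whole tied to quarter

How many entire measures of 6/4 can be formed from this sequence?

1

One bar of 6/4 = 24 sixteenth notes.
Each duration in sixteenth notes: a full quarter-note triplet (3 notes) (three triplet quarters span one half) = 8; dotted quarter rest = 6; eighth tied to quarter (eighth + quarter) = 6; a full sixteenth-note triplet (3 notes) (three triplet sixteenths span one eighth) = 2; dotted eighth note = 3; a full sixteenth-note triplet (3 notes) (three triplet sixteenths span one eighth) = 2; whole tied to quarter (whole + quarter) = 20.
Sum: 8 + 6 + 6 + 2 + 3 + 2 + 20 = 47.
47 ÷ 24 = 1 complete bar with 23 left over.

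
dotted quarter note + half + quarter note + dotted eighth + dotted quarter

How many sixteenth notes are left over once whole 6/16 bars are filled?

3

One bar of 6/16 = 6 sixteenth notes.
Each duration in sixteenth notes: dotted quarter note = 6; half = 8; quarter note = 4; dotted eighth = 3; dotted quarter = 6.
Altogether 6 + 8 + 4 + 3 + 6 = 27.
27 ÷ 6 = 4 complete bars with 3 sixteenth notes remaining.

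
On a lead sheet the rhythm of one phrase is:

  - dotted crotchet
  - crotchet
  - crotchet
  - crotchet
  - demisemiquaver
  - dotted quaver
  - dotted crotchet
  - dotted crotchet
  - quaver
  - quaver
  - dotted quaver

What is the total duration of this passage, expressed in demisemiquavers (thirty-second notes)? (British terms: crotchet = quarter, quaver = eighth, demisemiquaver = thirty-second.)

81

Each duration in thirty-second notes: dotted crotchet = 12; crotchet = 8; crotchet = 8; crotchet = 8; demisemiquaver = 1; dotted quaver = 6; dotted crotchet = 12; dotted crotchet = 12; quaver = 4; quaver = 4; dotted quaver = 6.
Altogether 12 + 8 + 8 + 8 + 1 + 6 + 12 + 12 + 4 + 4 + 6 = 81 thirty-second notes.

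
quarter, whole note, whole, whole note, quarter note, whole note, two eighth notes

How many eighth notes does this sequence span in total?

Each duration in eighth notes: quarter = 2; whole note = 8; whole = 8; whole note = 8; quarter note = 2; whole note = 8; eighth note = 1; eighth note = 1.
Total: 2 + 8 + 8 + 8 + 2 + 8 + 1 + 1 = 38 eighth notes.

38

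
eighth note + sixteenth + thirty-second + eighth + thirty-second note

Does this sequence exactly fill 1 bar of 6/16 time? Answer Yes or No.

One bar of 6/16 = 12 thirty-second notes.
Express everything in thirty-second notes: eighth note = 4; sixteenth = 2; thirty-second = 1; eighth = 4; thirty-second note = 1.
Adding: 4 + 2 + 1 + 4 + 1 = 12.
12 equals 12, so the answer is Yes.

Yes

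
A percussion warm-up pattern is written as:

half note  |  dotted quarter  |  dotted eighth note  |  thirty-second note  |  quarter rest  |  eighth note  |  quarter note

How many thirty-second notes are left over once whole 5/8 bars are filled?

One bar of 5/8 = 20 thirty-second notes.
Convert each value to thirty-second notes: half note = 16; dotted quarter = 12; dotted eighth note = 6; thirty-second note = 1; quarter rest = 8; eighth note = 4; quarter note = 8.
Altogether 16 + 12 + 6 + 1 + 8 + 4 + 8 = 55.
55 ÷ 20 = 2 complete bars with 15 thirty-second notes remaining.

15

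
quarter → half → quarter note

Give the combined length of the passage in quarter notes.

4

Working in quarter notes: quarter = 1; half = 2; quarter note = 1.
Altogether 1 + 2 + 1 = 4 quarter notes.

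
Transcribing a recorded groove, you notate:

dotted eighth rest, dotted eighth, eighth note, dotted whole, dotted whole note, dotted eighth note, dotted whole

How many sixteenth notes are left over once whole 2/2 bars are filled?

One bar of 2/2 = 16 sixteenth notes.
Convert each value to sixteenth notes: dotted eighth rest = 3; dotted eighth = 3; eighth note = 2; dotted whole = 24; dotted whole note = 24; dotted eighth note = 3; dotted whole = 24.
Altogether 3 + 3 + 2 + 24 + 24 + 3 + 24 = 83.
83 ÷ 16 = 5 complete bars with 3 sixteenth notes remaining.

3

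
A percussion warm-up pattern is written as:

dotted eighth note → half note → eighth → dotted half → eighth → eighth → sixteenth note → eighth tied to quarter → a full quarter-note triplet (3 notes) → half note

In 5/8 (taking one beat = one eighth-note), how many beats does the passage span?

One eighth-note beat = 2 sixteenth notes.
Convert each value to sixteenth notes: dotted eighth note = 3; half note = 8; eighth = 2; dotted half = 12; eighth = 2; eighth = 2; sixteenth note = 1; eighth tied to quarter (eighth + quarter) = 6; a full quarter-note triplet (3 notes) (three triplet quarters span one half) = 8; half note = 8.
Adding: 3 + 8 + 2 + 12 + 2 + 2 + 1 + 6 + 8 + 8 = 52.
52 ÷ 2 = 26 beats.

26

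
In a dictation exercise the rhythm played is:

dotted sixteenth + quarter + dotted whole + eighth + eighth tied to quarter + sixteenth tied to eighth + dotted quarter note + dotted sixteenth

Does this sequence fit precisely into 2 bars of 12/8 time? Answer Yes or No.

One bar of 12/8 = 48 thirty-second notes, so 2 bars = 96.
Each duration in thirty-second notes: dotted sixteenth = 3; quarter = 8; dotted whole = 48; eighth = 4; eighth tied to quarter (eighth + quarter) = 12; sixteenth tied to eighth (sixteenth + eighth) = 6; dotted quarter note = 12; dotted sixteenth = 3.
Adding: 3 + 8 + 48 + 4 + 12 + 6 + 12 + 3 = 96.
96 equals 96, so the answer is Yes.

Yes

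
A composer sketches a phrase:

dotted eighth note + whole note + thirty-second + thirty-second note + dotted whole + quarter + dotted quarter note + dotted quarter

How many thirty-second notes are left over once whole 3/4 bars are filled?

0

One bar of 3/4 = 24 thirty-second notes.
Express everything in thirty-second notes: dotted eighth note = 6; whole note = 32; thirty-second = 1; thirty-second note = 1; dotted whole = 48; quarter = 8; dotted quarter note = 12; dotted quarter = 12.
Adding: 6 + 32 + 1 + 1 + 48 + 8 + 12 + 12 = 120.
120 ÷ 24 = 5 complete bars with 0 thirty-second notes remaining.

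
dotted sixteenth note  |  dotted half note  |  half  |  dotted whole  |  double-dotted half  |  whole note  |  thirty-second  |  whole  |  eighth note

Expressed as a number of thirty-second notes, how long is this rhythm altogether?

188

Each duration in thirty-second notes: dotted sixteenth note = 3; dotted half note = 24; half = 16; dotted whole = 48; double-dotted half = 28; whole note = 32; thirty-second = 1; whole = 32; eighth note = 4.
Total: 3 + 24 + 16 + 48 + 28 + 32 + 1 + 32 + 4 = 188 thirty-second notes.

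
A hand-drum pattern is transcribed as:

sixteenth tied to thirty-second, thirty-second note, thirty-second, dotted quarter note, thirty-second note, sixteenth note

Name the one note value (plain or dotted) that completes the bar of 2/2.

dotted quarter note

The bar of 2/2 = 32 thirty-second notes.
In thirty-second notes: sixteenth tied to thirty-second (sixteenth + thirty-second) = 3; thirty-second note = 1; thirty-second = 1; dotted quarter note = 12; thirty-second note = 1; sixteenth note = 2.
Sum: 3 + 1 + 1 + 12 + 1 + 2 = 20.
Remaining: 32 − 20 = 12 thirty-second notes, which is a dotted quarter note.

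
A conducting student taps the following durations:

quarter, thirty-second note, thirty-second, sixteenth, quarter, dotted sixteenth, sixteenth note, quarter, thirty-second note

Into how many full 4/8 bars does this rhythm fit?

One bar of 4/8 = 16 thirty-second notes.
Each duration in thirty-second notes: quarter = 8; thirty-second note = 1; thirty-second = 1; sixteenth = 2; quarter = 8; dotted sixteenth = 3; sixteenth note = 2; quarter = 8; thirty-second note = 1.
Adding: 8 + 1 + 1 + 2 + 8 + 3 + 2 + 8 + 1 = 34.
34 ÷ 16 = 2 complete bars with 2 left over.

2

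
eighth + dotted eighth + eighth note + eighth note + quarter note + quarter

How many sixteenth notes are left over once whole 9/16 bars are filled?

One bar of 9/16 = 9 sixteenth notes.
Express everything in sixteenth notes: eighth = 2; dotted eighth = 3; eighth note = 2; eighth note = 2; quarter note = 4; quarter = 4.
Altogether 2 + 3 + 2 + 2 + 4 + 4 = 17.
17 ÷ 9 = 1 complete bar with 8 sixteenth notes remaining.

8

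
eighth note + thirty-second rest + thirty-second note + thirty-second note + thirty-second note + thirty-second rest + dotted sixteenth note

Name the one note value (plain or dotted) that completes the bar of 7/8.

The bar of 7/8 = 28 thirty-second notes.
In thirty-second notes: eighth note = 4; thirty-second rest = 1; thirty-second note = 1; thirty-second note = 1; thirty-second note = 1; thirty-second rest = 1; dotted sixteenth note = 3.
Adding: 4 + 1 + 1 + 1 + 1 + 1 + 3 = 12.
Remaining: 28 − 12 = 16 thirty-second notes, which is a half note.

half note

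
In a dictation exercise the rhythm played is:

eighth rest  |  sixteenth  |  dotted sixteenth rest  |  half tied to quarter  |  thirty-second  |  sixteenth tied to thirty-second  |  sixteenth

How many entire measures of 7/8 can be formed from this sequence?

One bar of 7/8 = 28 thirty-second notes.
Convert each value to thirty-second notes: eighth rest = 4; sixteenth = 2; dotted sixteenth rest = 3; half tied to quarter (half + quarter) = 24; thirty-second = 1; sixteenth tied to thirty-second (sixteenth + thirty-second) = 3; sixteenth = 2.
Sum: 4 + 2 + 3 + 24 + 1 + 3 + 2 = 39.
39 ÷ 28 = 1 complete bar with 11 left over.

1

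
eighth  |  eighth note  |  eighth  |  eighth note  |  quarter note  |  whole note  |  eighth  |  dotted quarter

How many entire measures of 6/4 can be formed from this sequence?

One bar of 6/4 = 12 eighth notes.
In eighth notes: eighth = 1; eighth note = 1; eighth = 1; eighth note = 1; quarter note = 2; whole note = 8; eighth = 1; dotted quarter = 3.
Sum: 1 + 1 + 1 + 1 + 2 + 8 + 1 + 3 = 18.
18 ÷ 12 = 1 complete bar with 6 left over.

1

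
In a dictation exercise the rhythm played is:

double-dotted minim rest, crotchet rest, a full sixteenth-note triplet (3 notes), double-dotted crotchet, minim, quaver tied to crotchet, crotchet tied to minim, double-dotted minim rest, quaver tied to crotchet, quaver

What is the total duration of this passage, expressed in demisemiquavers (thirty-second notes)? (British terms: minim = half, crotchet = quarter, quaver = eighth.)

150

Convert each value to thirty-second notes: double-dotted minim rest = 28; crotchet rest = 8; a full sixteenth-note triplet (3 notes) (three triplet sixteenths span one eighth) = 4; double-dotted crotchet = 14; minim = 16; quaver tied to crotchet (quaver + crotchet) = 12; crotchet tied to minim (crotchet + minim) = 24; double-dotted minim rest = 28; quaver tied to crotchet (quaver + crotchet) = 12; quaver = 4.
Altogether 28 + 8 + 4 + 14 + 16 + 12 + 24 + 28 + 12 + 4 = 150 thirty-second notes.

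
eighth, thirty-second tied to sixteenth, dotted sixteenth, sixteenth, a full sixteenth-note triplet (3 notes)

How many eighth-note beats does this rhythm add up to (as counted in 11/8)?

4

One eighth-note beat = 4 thirty-second notes.
Convert each value to thirty-second notes: eighth = 4; thirty-second tied to sixteenth (thirty-second + sixteenth) = 3; dotted sixteenth = 3; sixteenth = 2; a full sixteenth-note triplet (3 notes) (three triplet sixteenths span one eighth) = 4.
Adding: 4 + 3 + 3 + 2 + 4 = 16.
16 ÷ 4 = 4 beats.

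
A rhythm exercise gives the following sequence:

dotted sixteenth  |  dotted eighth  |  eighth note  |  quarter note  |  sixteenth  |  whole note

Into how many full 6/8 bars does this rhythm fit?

One bar of 6/8 = 24 thirty-second notes.
Each duration in thirty-second notes: dotted sixteenth = 3; dotted eighth = 6; eighth note = 4; quarter note = 8; sixteenth = 2; whole note = 32.
Adding: 3 + 6 + 4 + 8 + 2 + 32 = 55.
55 ÷ 24 = 2 complete bars with 7 left over.

2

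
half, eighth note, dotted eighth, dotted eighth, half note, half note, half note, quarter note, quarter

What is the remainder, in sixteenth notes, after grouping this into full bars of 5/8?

8

One bar of 5/8 = 10 sixteenth notes.
Each duration in sixteenth notes: half = 8; eighth note = 2; dotted eighth = 3; dotted eighth = 3; half note = 8; half note = 8; half note = 8; quarter note = 4; quarter = 4.
Total: 8 + 2 + 3 + 3 + 8 + 8 + 8 + 4 + 4 = 48.
48 ÷ 10 = 4 complete bars with 8 sixteenth notes remaining.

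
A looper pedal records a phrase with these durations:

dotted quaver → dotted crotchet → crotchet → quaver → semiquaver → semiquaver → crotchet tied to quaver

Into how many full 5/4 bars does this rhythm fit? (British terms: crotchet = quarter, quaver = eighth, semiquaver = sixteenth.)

One bar of 5/4 = 20 sixteenth notes.
Working in sixteenth notes: dotted quaver = 3; dotted crotchet = 6; crotchet = 4; quaver = 2; semiquaver = 1; semiquaver = 1; crotchet tied to quaver (crotchet + quaver) = 6.
Adding: 3 + 6 + 4 + 2 + 1 + 1 + 6 = 23.
23 ÷ 20 = 1 complete bar with 3 left over.

1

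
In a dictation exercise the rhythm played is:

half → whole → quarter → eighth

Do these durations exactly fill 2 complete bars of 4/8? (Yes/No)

One bar of 4/8 = 4 eighth notes, so 2 bars = 8.
Express everything in eighth notes: half = 4; whole = 8; quarter = 2; eighth = 1.
Adding: 4 + 8 + 2 + 1 = 15.
15 exceeds 8, so the answer is No.

No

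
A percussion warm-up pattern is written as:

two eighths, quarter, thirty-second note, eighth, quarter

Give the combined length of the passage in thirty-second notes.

Express everything in thirty-second notes: eighth = 4; eighth = 4; quarter = 8; thirty-second note = 1; eighth = 4; quarter = 8.
Adding: 4 + 4 + 8 + 1 + 4 + 8 = 29 thirty-second notes.

29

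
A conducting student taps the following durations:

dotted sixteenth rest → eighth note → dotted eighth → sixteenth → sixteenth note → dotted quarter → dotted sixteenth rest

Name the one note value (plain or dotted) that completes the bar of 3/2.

half note

The bar of 3/2 = 48 thirty-second notes.
In thirty-second notes: dotted sixteenth rest = 3; eighth note = 4; dotted eighth = 6; sixteenth = 2; sixteenth note = 2; dotted quarter = 12; dotted sixteenth rest = 3.
Altogether 3 + 4 + 6 + 2 + 2 + 12 + 3 = 32.
Remaining: 48 − 32 = 16 thirty-second notes, which is a half note.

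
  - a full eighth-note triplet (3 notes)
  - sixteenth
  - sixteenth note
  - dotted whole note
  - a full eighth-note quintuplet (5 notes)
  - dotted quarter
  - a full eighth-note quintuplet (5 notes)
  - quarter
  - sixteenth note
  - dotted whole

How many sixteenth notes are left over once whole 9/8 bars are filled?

One bar of 9/8 = 18 sixteenth notes.
In sixteenth notes: a full eighth-note triplet (3 notes) (three triplet eighths span one quarter) = 4; sixteenth = 1; sixteenth note = 1; dotted whole note = 24; a full eighth-note quintuplet (5 notes) (five quintuplet eighths span one half) = 8; dotted quarter = 6; a full eighth-note quintuplet (5 notes) (five quintuplet eighths span one half) = 8; quarter = 4; sixteenth note = 1; dotted whole = 24.
Sum: 4 + 1 + 1 + 24 + 8 + 6 + 8 + 4 + 1 + 24 = 81.
81 ÷ 18 = 4 complete bars with 9 sixteenth notes remaining.

9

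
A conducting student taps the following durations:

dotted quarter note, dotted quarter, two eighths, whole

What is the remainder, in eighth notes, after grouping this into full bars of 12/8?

One bar of 12/8 = 12 eighth notes.
Convert each value to eighth notes: dotted quarter note = 3; dotted quarter = 3; eighth = 1; eighth = 1; whole = 8.
Total: 3 + 3 + 1 + 1 + 8 = 16.
16 ÷ 12 = 1 complete bar with 4 eighth notes remaining.

4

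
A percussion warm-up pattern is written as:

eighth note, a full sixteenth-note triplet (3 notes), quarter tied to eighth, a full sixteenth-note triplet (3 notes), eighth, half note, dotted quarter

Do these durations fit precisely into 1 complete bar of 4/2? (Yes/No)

One bar of 4/2 = 16 eighth notes.
Convert each value to eighth notes: eighth note = 1; a full sixteenth-note triplet (3 notes) (three triplet sixteenths span one eighth) = 1; quarter tied to eighth (quarter + eighth) = 3; a full sixteenth-note triplet (3 notes) (three triplet sixteenths span one eighth) = 1; eighth = 1; half note = 4; dotted quarter = 3.
Sum: 1 + 1 + 3 + 1 + 1 + 4 + 3 = 14.
14 falls short of 16, so the answer is No.

No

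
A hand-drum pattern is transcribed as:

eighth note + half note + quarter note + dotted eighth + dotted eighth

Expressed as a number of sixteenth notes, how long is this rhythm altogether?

Express everything in sixteenth notes: eighth note = 2; half note = 8; quarter note = 4; dotted eighth = 3; dotted eighth = 3.
Altogether 2 + 8 + 4 + 3 + 3 = 20 sixteenth notes.

20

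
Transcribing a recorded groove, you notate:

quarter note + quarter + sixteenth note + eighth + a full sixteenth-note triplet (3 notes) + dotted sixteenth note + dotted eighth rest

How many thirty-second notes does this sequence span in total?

Each duration in thirty-second notes: quarter note = 8; quarter = 8; sixteenth note = 2; eighth = 4; a full sixteenth-note triplet (3 notes) (three triplet sixteenths span one eighth) = 4; dotted sixteenth note = 3; dotted eighth rest = 6.
Adding: 8 + 8 + 2 + 4 + 4 + 3 + 6 = 35 thirty-second notes.

35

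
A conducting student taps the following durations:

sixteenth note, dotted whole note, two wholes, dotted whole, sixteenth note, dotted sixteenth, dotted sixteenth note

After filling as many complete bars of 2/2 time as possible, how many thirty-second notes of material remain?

One bar of 2/2 = 32 thirty-second notes.
In thirty-second notes: sixteenth note = 2; dotted whole note = 48; whole = 32; whole = 32; dotted whole = 48; sixteenth note = 2; dotted sixteenth = 3; dotted sixteenth note = 3.
Sum: 2 + 48 + 32 + 32 + 48 + 2 + 3 + 3 = 170.
170 ÷ 32 = 5 complete bars with 10 thirty-second notes remaining.

10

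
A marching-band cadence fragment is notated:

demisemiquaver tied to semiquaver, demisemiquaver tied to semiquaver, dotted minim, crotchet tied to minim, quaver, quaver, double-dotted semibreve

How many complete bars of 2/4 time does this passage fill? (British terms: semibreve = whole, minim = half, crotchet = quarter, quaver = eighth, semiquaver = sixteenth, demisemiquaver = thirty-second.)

7

One bar of 2/4 = 16 thirty-second notes.
Each duration in thirty-second notes: demisemiquaver tied to semiquaver (demisemiquaver + semiquaver) = 3; demisemiquaver tied to semiquaver (demisemiquaver + semiquaver) = 3; dotted minim = 24; crotchet tied to minim (crotchet + minim) = 24; quaver = 4; quaver = 4; double-dotted semibreve = 56.
Altogether 3 + 3 + 24 + 24 + 4 + 4 + 56 = 118.
118 ÷ 16 = 7 complete bars with 6 left over.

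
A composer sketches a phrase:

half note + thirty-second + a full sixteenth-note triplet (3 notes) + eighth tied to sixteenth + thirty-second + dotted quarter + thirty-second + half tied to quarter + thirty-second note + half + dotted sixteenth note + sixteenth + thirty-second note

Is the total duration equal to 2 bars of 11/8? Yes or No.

One bar of 11/8 = 44 thirty-second notes, so 2 bars = 88.
Each duration in thirty-second notes: half note = 16; thirty-second = 1; a full sixteenth-note triplet (3 notes) (three triplet sixteenths span one eighth) = 4; eighth tied to sixteenth (eighth + sixteenth) = 6; thirty-second = 1; dotted quarter = 12; thirty-second = 1; half tied to quarter (half + quarter) = 24; thirty-second note = 1; half = 16; dotted sixteenth note = 3; sixteenth = 2; thirty-second note = 1.
Total: 16 + 1 + 4 + 6 + 1 + 12 + 1 + 24 + 1 + 16 + 3 + 2 + 1 = 88.
88 equals 88, so the answer is Yes.

Yes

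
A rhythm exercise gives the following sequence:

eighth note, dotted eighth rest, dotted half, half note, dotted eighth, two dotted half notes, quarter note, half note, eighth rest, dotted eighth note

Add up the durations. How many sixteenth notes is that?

Express everything in sixteenth notes: eighth note = 2; dotted eighth rest = 3; dotted half = 12; half note = 8; dotted eighth = 3; dotted half note = 12; dotted half note = 12; quarter note = 4; half note = 8; eighth rest = 2; dotted eighth note = 3.
Adding: 2 + 3 + 12 + 8 + 3 + 12 + 12 + 4 + 8 + 2 + 3 = 69 sixteenth notes.

69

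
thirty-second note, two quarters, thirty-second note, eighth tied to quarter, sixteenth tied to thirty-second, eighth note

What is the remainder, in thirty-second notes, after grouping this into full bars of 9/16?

One bar of 9/16 = 18 thirty-second notes.
Express everything in thirty-second notes: thirty-second note = 1; quarter = 8; quarter = 8; thirty-second note = 1; eighth tied to quarter (eighth + quarter) = 12; sixteenth tied to thirty-second (sixteenth + thirty-second) = 3; eighth note = 4.
Total: 1 + 8 + 8 + 1 + 12 + 3 + 4 = 37.
37 ÷ 18 = 2 complete bars with 1 thirty-second note remaining.

1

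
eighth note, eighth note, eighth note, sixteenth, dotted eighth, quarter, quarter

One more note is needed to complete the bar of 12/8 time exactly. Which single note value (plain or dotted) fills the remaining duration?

dotted quarter note

The bar of 12/8 = 24 sixteenth notes.
In sixteenth notes: eighth note = 2; eighth note = 2; eighth note = 2; sixteenth = 1; dotted eighth = 3; quarter = 4; quarter = 4.
Sum: 2 + 2 + 2 + 1 + 3 + 4 + 4 = 18.
Remaining: 24 − 18 = 6 sixteenth notes, which is a dotted quarter note.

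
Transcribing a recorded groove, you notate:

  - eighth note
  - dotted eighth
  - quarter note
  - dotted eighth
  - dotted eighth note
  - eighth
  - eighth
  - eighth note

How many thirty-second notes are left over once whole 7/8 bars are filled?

14

One bar of 7/8 = 14 sixteenth notes.
Convert each value to sixteenth notes: eighth note = 2; dotted eighth = 3; quarter note = 4; dotted eighth = 3; dotted eighth note = 3; eighth = 2; eighth = 2; eighth note = 2.
Total: 2 + 3 + 4 + 3 + 3 + 2 + 2 + 2 = 21.
21 ÷ 14 = 1 complete bar with 7 sixteenth notes remaining = 14 thirty-second notes.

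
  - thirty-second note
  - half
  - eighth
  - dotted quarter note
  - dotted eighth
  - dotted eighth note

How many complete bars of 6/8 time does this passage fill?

One bar of 6/8 = 24 thirty-second notes.
Convert each value to thirty-second notes: thirty-second note = 1; half = 16; eighth = 4; dotted quarter note = 12; dotted eighth = 6; dotted eighth note = 6.
Altogether 1 + 16 + 4 + 12 + 6 + 6 = 45.
45 ÷ 24 = 1 complete bar with 21 left over.

1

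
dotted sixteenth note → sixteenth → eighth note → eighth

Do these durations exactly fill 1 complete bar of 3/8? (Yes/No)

No

One bar of 3/8 = 12 thirty-second notes.
Express everything in thirty-second notes: dotted sixteenth note = 3; sixteenth = 2; eighth note = 4; eighth = 4.
Sum: 3 + 2 + 4 + 4 = 13.
13 exceeds 12, so the answer is No.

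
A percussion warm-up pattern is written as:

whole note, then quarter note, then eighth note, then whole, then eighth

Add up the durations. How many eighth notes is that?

Express everything in eighth notes: whole note = 8; quarter note = 2; eighth note = 1; whole = 8; eighth = 1.
Altogether 8 + 2 + 1 + 8 + 1 = 20 eighth notes.

20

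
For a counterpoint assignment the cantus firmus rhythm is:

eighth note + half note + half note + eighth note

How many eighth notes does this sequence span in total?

In eighth notes: eighth note = 1; half note = 4; half note = 4; eighth note = 1.
Sum: 1 + 4 + 4 + 1 = 10 eighth notes.

10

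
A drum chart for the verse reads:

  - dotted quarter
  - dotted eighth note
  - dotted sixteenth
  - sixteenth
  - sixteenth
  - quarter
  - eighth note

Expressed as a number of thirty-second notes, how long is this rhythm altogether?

Express everything in thirty-second notes: dotted quarter = 12; dotted eighth note = 6; dotted sixteenth = 3; sixteenth = 2; sixteenth = 2; quarter = 8; eighth note = 4.
Altogether 12 + 6 + 3 + 2 + 2 + 8 + 4 = 37 thirty-second notes.

37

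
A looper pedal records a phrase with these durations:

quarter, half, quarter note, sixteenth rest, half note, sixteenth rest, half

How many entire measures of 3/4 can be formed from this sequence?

2

One bar of 3/4 = 12 sixteenth notes.
Working in sixteenth notes: quarter = 4; half = 8; quarter note = 4; sixteenth rest = 1; half note = 8; sixteenth rest = 1; half = 8.
Altogether 4 + 8 + 4 + 1 + 8 + 1 + 8 = 34.
34 ÷ 12 = 2 complete bars with 10 left over.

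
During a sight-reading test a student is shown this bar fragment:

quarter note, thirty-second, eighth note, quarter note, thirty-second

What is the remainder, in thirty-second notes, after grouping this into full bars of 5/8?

One bar of 5/8 = 20 thirty-second notes.
Each duration in thirty-second notes: quarter note = 8; thirty-second = 1; eighth note = 4; quarter note = 8; thirty-second = 1.
Total: 8 + 1 + 4 + 8 + 1 = 22.
22 ÷ 20 = 1 complete bar with 2 thirty-second notes remaining.

2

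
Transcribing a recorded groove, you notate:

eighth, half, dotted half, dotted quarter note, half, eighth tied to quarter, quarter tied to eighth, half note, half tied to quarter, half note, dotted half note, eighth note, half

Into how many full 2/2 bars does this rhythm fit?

6

One bar of 2/2 = 8 eighth notes.
Working in eighth notes: eighth = 1; half = 4; dotted half = 6; dotted quarter note = 3; half = 4; eighth tied to quarter (eighth + quarter) = 3; quarter tied to eighth (quarter + eighth) = 3; half note = 4; half tied to quarter (half + quarter) = 6; half note = 4; dotted half note = 6; eighth note = 1; half = 4.
Sum: 1 + 4 + 6 + 3 + 4 + 3 + 3 + 4 + 6 + 4 + 6 + 1 + 4 = 49.
49 ÷ 8 = 6 complete bars with 1 left over.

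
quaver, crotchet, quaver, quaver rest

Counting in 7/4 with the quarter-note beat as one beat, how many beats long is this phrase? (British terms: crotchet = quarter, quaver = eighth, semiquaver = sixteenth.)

One quarter-note beat = 2 eighth notes.
In eighth notes: quaver = 1; crotchet = 2; quaver = 1; quaver rest = 1.
Altogether 1 + 2 + 1 + 1 = 5.
5 ÷ 2 = 2.5 beats.

2.5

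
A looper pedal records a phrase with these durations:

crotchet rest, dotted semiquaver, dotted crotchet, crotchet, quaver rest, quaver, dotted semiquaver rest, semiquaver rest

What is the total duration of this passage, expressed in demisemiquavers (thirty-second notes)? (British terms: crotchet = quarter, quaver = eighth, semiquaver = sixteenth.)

Each duration in thirty-second notes: crotchet rest = 8; dotted semiquaver = 3; dotted crotchet = 12; crotchet = 8; quaver rest = 4; quaver = 4; dotted semiquaver rest = 3; semiquaver rest = 2.
Sum: 8 + 3 + 12 + 8 + 4 + 4 + 3 + 2 = 44 thirty-second notes.

44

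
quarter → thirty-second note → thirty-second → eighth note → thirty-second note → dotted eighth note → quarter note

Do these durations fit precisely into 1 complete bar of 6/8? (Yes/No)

No

One bar of 6/8 = 24 thirty-second notes.
Express everything in thirty-second notes: quarter = 8; thirty-second note = 1; thirty-second = 1; eighth note = 4; thirty-second note = 1; dotted eighth note = 6; quarter note = 8.
Total: 8 + 1 + 1 + 4 + 1 + 6 + 8 = 29.
29 exceeds 24, so the answer is No.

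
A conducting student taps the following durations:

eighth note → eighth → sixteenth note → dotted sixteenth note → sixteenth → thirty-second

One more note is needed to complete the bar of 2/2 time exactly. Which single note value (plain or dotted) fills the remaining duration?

The bar of 2/2 = 32 thirty-second notes.
Convert each value to thirty-second notes: eighth note = 4; eighth = 4; sixteenth note = 2; dotted sixteenth note = 3; sixteenth = 2; thirty-second = 1.
Adding: 4 + 4 + 2 + 3 + 2 + 1 = 16.
Remaining: 32 − 16 = 16 thirty-second notes, which is a half note.

half note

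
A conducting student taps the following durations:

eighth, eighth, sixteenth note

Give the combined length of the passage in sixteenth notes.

5

Convert each value to sixteenth notes: eighth = 2; eighth = 2; sixteenth note = 1.
Sum: 2 + 2 + 1 = 5 sixteenth notes.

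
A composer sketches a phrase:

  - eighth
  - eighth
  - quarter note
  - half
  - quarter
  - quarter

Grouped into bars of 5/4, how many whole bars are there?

1

One bar of 5/4 = 10 eighth notes.
Express everything in eighth notes: eighth = 1; eighth = 1; quarter note = 2; half = 4; quarter = 2; quarter = 2.
Total: 1 + 1 + 2 + 4 + 2 + 2 = 12.
12 ÷ 10 = 1 complete bar with 2 left over.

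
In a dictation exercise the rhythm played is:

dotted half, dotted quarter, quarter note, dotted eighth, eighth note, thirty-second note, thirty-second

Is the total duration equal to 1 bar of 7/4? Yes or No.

One bar of 7/4 = 56 thirty-second notes.
Convert each value to thirty-second notes: dotted half = 24; dotted quarter = 12; quarter note = 8; dotted eighth = 6; eighth note = 4; thirty-second note = 1; thirty-second = 1.
Total: 24 + 12 + 8 + 6 + 4 + 1 + 1 = 56.
56 equals 56, so the answer is Yes.

Yes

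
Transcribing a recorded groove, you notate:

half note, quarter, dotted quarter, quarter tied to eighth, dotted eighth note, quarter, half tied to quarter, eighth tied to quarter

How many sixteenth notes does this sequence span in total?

Working in sixteenth notes: half note = 8; quarter = 4; dotted quarter = 6; quarter tied to eighth (quarter + eighth) = 6; dotted eighth note = 3; quarter = 4; half tied to quarter (half + quarter) = 12; eighth tied to quarter (eighth + quarter) = 6.
Sum: 8 + 4 + 6 + 6 + 3 + 4 + 12 + 6 = 49 sixteenth notes.

49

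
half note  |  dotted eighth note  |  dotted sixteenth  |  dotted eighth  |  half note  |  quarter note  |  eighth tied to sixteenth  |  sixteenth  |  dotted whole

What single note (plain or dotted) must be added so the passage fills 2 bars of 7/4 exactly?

2 bars of 7/4 = 112 thirty-second notes.
Express everything in thirty-second notes: half note = 16; dotted eighth note = 6; dotted sixteenth = 3; dotted eighth = 6; half note = 16; quarter note = 8; eighth tied to sixteenth (eighth + sixteenth) = 6; sixteenth = 2; dotted whole = 48.
Total: 16 + 6 + 3 + 6 + 16 + 8 + 6 + 2 + 48 = 111.
Remaining: 112 − 111 = 1 thirty-second note, which is a thirty-second note.

thirty-second note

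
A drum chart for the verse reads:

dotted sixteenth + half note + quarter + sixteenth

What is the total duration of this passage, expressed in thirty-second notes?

29

Each duration in thirty-second notes: dotted sixteenth = 3; half note = 16; quarter = 8; sixteenth = 2.
Sum: 3 + 16 + 8 + 2 = 29 thirty-second notes.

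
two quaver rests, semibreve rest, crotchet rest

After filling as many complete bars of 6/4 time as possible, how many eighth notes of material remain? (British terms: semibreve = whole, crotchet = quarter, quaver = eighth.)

0

One bar of 6/4 = 12 eighth notes.
Working in eighth notes: quaver rest = 1; quaver rest = 1; semibreve rest = 8; crotchet rest = 2.
Total: 1 + 1 + 8 + 2 = 12.
12 ÷ 12 = 1 complete bar with 0 eighth notes remaining.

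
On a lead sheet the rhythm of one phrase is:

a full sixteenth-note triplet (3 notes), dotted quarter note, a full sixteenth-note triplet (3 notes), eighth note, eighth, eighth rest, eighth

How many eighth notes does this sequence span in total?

Convert each value to eighth notes: a full sixteenth-note triplet (3 notes) (three triplet sixteenths span one eighth) = 1; dotted quarter note = 3; a full sixteenth-note triplet (3 notes) (three triplet sixteenths span one eighth) = 1; eighth note = 1; eighth = 1; eighth rest = 1; eighth = 1.
Sum: 1 + 3 + 1 + 1 + 1 + 1 + 1 = 9 eighth notes.

9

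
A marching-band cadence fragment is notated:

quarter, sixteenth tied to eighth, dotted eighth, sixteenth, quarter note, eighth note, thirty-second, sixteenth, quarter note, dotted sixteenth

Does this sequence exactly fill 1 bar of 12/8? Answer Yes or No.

One bar of 12/8 = 48 thirty-second notes.
Express everything in thirty-second notes: quarter = 8; sixteenth tied to eighth (sixteenth + eighth) = 6; dotted eighth = 6; sixteenth = 2; quarter note = 8; eighth note = 4; thirty-second = 1; sixteenth = 2; quarter note = 8; dotted sixteenth = 3.
Sum: 8 + 6 + 6 + 2 + 8 + 4 + 1 + 2 + 8 + 3 = 48.
48 equals 48, so the answer is Yes.

Yes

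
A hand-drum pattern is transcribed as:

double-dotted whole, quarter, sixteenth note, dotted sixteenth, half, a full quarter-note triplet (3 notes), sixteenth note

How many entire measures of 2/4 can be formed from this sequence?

One bar of 2/4 = 16 thirty-second notes.
In thirty-second notes: double-dotted whole = 56; quarter = 8; sixteenth note = 2; dotted sixteenth = 3; half = 16; a full quarter-note triplet (3 notes) (three triplet quarters span one half) = 16; sixteenth note = 2.
Sum: 56 + 8 + 2 + 3 + 16 + 16 + 2 = 103.
103 ÷ 16 = 6 complete bars with 7 left over.

6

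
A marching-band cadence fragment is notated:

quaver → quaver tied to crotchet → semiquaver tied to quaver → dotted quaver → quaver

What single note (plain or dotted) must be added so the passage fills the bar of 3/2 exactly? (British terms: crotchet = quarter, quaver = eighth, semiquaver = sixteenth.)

half note

The bar of 3/2 = 24 sixteenth notes.
Express everything in sixteenth notes: quaver = 2; quaver tied to crotchet (quaver + crotchet) = 6; semiquaver tied to quaver (semiquaver + quaver) = 3; dotted quaver = 3; quaver = 2.
Adding: 2 + 6 + 3 + 3 + 2 = 16.
Remaining: 24 − 16 = 8 sixteenth notes, which is a half note.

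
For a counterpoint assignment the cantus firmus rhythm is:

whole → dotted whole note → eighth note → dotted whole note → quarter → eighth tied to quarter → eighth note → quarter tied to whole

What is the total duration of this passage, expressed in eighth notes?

Express everything in eighth notes: whole = 8; dotted whole note = 12; eighth note = 1; dotted whole note = 12; quarter = 2; eighth tied to quarter (eighth + quarter) = 3; eighth note = 1; quarter tied to whole (quarter + whole) = 10.
Sum: 8 + 12 + 1 + 12 + 2 + 3 + 1 + 10 = 49 eighth notes.

49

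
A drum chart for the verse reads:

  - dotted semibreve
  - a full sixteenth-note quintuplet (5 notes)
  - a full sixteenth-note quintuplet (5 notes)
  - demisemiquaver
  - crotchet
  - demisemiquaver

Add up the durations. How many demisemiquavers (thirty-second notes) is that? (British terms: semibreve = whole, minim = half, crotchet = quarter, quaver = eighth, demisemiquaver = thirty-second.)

74

Express everything in thirty-second notes: dotted semibreve = 48; a full sixteenth-note quintuplet (5 notes) (five quintuplet sixteenths span one quarter) = 8; a full sixteenth-note quintuplet (5 notes) (five quintuplet sixteenths span one quarter) = 8; demisemiquaver = 1; crotchet = 8; demisemiquaver = 1.
Total: 48 + 8 + 8 + 1 + 8 + 1 = 74 thirty-second notes.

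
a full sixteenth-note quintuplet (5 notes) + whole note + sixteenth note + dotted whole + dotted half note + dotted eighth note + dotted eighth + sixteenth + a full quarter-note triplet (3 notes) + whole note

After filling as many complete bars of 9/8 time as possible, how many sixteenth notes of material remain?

One bar of 9/8 = 18 sixteenth notes.
Each duration in sixteenth notes: a full sixteenth-note quintuplet (5 notes) (five quintuplet sixteenths span one quarter) = 4; whole note = 16; sixteenth note = 1; dotted whole = 24; dotted half note = 12; dotted eighth note = 3; dotted eighth = 3; sixteenth = 1; a full quarter-note triplet (3 notes) (three triplet quarters span one half) = 8; whole note = 16.
Adding: 4 + 16 + 1 + 24 + 12 + 3 + 3 + 1 + 8 + 16 = 88.
88 ÷ 18 = 4 complete bars with 16 sixteenth notes remaining.

16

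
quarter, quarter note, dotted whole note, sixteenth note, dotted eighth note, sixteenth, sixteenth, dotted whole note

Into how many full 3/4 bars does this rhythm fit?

5

One bar of 3/4 = 12 sixteenth notes.
In sixteenth notes: quarter = 4; quarter note = 4; dotted whole note = 24; sixteenth note = 1; dotted eighth note = 3; sixteenth = 1; sixteenth = 1; dotted whole note = 24.
Sum: 4 + 4 + 24 + 1 + 3 + 1 + 1 + 24 = 62.
62 ÷ 12 = 5 complete bars with 2 left over.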